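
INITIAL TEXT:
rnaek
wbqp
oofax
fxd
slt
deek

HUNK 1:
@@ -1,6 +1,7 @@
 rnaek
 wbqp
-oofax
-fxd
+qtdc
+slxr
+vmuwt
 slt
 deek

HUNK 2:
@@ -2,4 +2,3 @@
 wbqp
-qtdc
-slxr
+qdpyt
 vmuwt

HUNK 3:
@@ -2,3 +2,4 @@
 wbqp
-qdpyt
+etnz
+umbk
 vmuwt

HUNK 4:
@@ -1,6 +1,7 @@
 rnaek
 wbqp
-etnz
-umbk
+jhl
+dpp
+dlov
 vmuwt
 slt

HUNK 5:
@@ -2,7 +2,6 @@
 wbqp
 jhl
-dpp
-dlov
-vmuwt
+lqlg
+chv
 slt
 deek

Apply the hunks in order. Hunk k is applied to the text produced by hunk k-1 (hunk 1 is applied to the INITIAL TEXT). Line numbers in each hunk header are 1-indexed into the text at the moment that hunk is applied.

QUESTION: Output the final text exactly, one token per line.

Answer: rnaek
wbqp
jhl
lqlg
chv
slt
deek

Derivation:
Hunk 1: at line 1 remove [oofax,fxd] add [qtdc,slxr,vmuwt] -> 7 lines: rnaek wbqp qtdc slxr vmuwt slt deek
Hunk 2: at line 2 remove [qtdc,slxr] add [qdpyt] -> 6 lines: rnaek wbqp qdpyt vmuwt slt deek
Hunk 3: at line 2 remove [qdpyt] add [etnz,umbk] -> 7 lines: rnaek wbqp etnz umbk vmuwt slt deek
Hunk 4: at line 1 remove [etnz,umbk] add [jhl,dpp,dlov] -> 8 lines: rnaek wbqp jhl dpp dlov vmuwt slt deek
Hunk 5: at line 2 remove [dpp,dlov,vmuwt] add [lqlg,chv] -> 7 lines: rnaek wbqp jhl lqlg chv slt deek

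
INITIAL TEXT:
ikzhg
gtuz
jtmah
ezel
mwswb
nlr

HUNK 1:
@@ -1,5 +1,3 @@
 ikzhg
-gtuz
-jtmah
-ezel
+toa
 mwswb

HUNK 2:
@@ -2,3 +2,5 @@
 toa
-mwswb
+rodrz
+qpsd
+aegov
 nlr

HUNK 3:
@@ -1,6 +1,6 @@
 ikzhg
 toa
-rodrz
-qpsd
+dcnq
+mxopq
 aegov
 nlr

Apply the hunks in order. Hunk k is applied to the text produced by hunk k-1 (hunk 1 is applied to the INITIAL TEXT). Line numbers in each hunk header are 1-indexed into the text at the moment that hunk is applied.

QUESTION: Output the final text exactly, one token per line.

Answer: ikzhg
toa
dcnq
mxopq
aegov
nlr

Derivation:
Hunk 1: at line 1 remove [gtuz,jtmah,ezel] add [toa] -> 4 lines: ikzhg toa mwswb nlr
Hunk 2: at line 2 remove [mwswb] add [rodrz,qpsd,aegov] -> 6 lines: ikzhg toa rodrz qpsd aegov nlr
Hunk 3: at line 1 remove [rodrz,qpsd] add [dcnq,mxopq] -> 6 lines: ikzhg toa dcnq mxopq aegov nlr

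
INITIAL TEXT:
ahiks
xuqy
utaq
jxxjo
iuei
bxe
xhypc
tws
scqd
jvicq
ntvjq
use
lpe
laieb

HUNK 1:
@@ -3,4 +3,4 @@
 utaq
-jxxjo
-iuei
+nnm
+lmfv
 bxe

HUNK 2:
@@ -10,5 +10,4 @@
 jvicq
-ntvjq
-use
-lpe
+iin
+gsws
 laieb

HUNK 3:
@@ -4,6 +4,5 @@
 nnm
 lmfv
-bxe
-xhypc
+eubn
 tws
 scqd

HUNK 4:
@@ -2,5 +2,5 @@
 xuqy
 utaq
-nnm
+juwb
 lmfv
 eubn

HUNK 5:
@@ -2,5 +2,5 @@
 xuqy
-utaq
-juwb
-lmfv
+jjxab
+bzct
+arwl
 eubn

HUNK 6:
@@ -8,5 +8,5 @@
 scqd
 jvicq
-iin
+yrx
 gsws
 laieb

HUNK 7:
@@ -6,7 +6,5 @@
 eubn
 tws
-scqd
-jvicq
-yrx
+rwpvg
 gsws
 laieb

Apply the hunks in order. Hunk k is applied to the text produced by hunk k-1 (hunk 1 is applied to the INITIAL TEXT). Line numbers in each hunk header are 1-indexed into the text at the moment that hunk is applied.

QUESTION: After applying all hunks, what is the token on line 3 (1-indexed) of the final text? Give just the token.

Answer: jjxab

Derivation:
Hunk 1: at line 3 remove [jxxjo,iuei] add [nnm,lmfv] -> 14 lines: ahiks xuqy utaq nnm lmfv bxe xhypc tws scqd jvicq ntvjq use lpe laieb
Hunk 2: at line 10 remove [ntvjq,use,lpe] add [iin,gsws] -> 13 lines: ahiks xuqy utaq nnm lmfv bxe xhypc tws scqd jvicq iin gsws laieb
Hunk 3: at line 4 remove [bxe,xhypc] add [eubn] -> 12 lines: ahiks xuqy utaq nnm lmfv eubn tws scqd jvicq iin gsws laieb
Hunk 4: at line 2 remove [nnm] add [juwb] -> 12 lines: ahiks xuqy utaq juwb lmfv eubn tws scqd jvicq iin gsws laieb
Hunk 5: at line 2 remove [utaq,juwb,lmfv] add [jjxab,bzct,arwl] -> 12 lines: ahiks xuqy jjxab bzct arwl eubn tws scqd jvicq iin gsws laieb
Hunk 6: at line 8 remove [iin] add [yrx] -> 12 lines: ahiks xuqy jjxab bzct arwl eubn tws scqd jvicq yrx gsws laieb
Hunk 7: at line 6 remove [scqd,jvicq,yrx] add [rwpvg] -> 10 lines: ahiks xuqy jjxab bzct arwl eubn tws rwpvg gsws laieb
Final line 3: jjxab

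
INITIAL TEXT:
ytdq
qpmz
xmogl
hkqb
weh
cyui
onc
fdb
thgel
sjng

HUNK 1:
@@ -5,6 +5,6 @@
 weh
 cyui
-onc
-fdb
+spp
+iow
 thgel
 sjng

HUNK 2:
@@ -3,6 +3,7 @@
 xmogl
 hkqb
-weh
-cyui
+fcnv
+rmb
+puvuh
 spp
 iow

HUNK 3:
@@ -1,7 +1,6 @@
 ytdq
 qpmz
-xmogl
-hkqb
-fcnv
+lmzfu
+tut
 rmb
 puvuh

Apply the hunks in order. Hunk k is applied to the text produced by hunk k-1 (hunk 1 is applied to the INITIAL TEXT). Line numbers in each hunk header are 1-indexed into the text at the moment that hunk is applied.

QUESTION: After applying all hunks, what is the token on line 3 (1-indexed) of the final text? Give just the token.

Answer: lmzfu

Derivation:
Hunk 1: at line 5 remove [onc,fdb] add [spp,iow] -> 10 lines: ytdq qpmz xmogl hkqb weh cyui spp iow thgel sjng
Hunk 2: at line 3 remove [weh,cyui] add [fcnv,rmb,puvuh] -> 11 lines: ytdq qpmz xmogl hkqb fcnv rmb puvuh spp iow thgel sjng
Hunk 3: at line 1 remove [xmogl,hkqb,fcnv] add [lmzfu,tut] -> 10 lines: ytdq qpmz lmzfu tut rmb puvuh spp iow thgel sjng
Final line 3: lmzfu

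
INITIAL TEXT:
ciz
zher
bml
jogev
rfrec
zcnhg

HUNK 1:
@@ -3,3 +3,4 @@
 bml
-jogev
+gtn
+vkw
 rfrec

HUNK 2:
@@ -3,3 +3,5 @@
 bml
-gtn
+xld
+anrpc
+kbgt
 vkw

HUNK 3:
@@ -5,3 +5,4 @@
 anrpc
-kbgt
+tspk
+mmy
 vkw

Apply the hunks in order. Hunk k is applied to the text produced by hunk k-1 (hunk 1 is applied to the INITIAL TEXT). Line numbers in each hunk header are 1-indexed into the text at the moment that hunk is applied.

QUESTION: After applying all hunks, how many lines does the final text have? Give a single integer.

Hunk 1: at line 3 remove [jogev] add [gtn,vkw] -> 7 lines: ciz zher bml gtn vkw rfrec zcnhg
Hunk 2: at line 3 remove [gtn] add [xld,anrpc,kbgt] -> 9 lines: ciz zher bml xld anrpc kbgt vkw rfrec zcnhg
Hunk 3: at line 5 remove [kbgt] add [tspk,mmy] -> 10 lines: ciz zher bml xld anrpc tspk mmy vkw rfrec zcnhg
Final line count: 10

Answer: 10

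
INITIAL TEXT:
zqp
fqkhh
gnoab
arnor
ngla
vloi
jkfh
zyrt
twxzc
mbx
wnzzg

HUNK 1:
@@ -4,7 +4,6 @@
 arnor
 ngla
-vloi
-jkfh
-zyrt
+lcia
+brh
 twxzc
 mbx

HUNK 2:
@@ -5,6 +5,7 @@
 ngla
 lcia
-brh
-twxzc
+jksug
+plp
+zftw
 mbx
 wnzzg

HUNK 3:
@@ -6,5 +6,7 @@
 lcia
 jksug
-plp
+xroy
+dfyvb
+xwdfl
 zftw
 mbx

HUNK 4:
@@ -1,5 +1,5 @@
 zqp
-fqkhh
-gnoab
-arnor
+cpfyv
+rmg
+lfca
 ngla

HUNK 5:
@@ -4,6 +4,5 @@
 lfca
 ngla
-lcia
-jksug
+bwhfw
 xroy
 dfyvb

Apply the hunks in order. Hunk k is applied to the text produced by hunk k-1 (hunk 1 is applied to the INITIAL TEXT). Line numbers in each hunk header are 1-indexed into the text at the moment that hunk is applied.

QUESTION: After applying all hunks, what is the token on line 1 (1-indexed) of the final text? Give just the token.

Hunk 1: at line 4 remove [vloi,jkfh,zyrt] add [lcia,brh] -> 10 lines: zqp fqkhh gnoab arnor ngla lcia brh twxzc mbx wnzzg
Hunk 2: at line 5 remove [brh,twxzc] add [jksug,plp,zftw] -> 11 lines: zqp fqkhh gnoab arnor ngla lcia jksug plp zftw mbx wnzzg
Hunk 3: at line 6 remove [plp] add [xroy,dfyvb,xwdfl] -> 13 lines: zqp fqkhh gnoab arnor ngla lcia jksug xroy dfyvb xwdfl zftw mbx wnzzg
Hunk 4: at line 1 remove [fqkhh,gnoab,arnor] add [cpfyv,rmg,lfca] -> 13 lines: zqp cpfyv rmg lfca ngla lcia jksug xroy dfyvb xwdfl zftw mbx wnzzg
Hunk 5: at line 4 remove [lcia,jksug] add [bwhfw] -> 12 lines: zqp cpfyv rmg lfca ngla bwhfw xroy dfyvb xwdfl zftw mbx wnzzg
Final line 1: zqp

Answer: zqp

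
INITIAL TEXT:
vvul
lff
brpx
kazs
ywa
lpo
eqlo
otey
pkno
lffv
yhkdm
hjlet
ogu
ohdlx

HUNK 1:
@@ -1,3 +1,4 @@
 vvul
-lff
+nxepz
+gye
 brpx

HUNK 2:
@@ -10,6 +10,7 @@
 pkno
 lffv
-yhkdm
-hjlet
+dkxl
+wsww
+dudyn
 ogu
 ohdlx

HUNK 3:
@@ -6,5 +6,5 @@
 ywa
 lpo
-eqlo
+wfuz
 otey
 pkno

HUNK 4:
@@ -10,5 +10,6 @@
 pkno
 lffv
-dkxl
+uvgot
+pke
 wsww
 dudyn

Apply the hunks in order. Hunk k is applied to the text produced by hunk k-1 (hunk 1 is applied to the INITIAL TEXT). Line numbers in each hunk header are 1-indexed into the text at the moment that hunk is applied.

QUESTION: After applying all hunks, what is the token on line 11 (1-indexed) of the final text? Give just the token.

Answer: lffv

Derivation:
Hunk 1: at line 1 remove [lff] add [nxepz,gye] -> 15 lines: vvul nxepz gye brpx kazs ywa lpo eqlo otey pkno lffv yhkdm hjlet ogu ohdlx
Hunk 2: at line 10 remove [yhkdm,hjlet] add [dkxl,wsww,dudyn] -> 16 lines: vvul nxepz gye brpx kazs ywa lpo eqlo otey pkno lffv dkxl wsww dudyn ogu ohdlx
Hunk 3: at line 6 remove [eqlo] add [wfuz] -> 16 lines: vvul nxepz gye brpx kazs ywa lpo wfuz otey pkno lffv dkxl wsww dudyn ogu ohdlx
Hunk 4: at line 10 remove [dkxl] add [uvgot,pke] -> 17 lines: vvul nxepz gye brpx kazs ywa lpo wfuz otey pkno lffv uvgot pke wsww dudyn ogu ohdlx
Final line 11: lffv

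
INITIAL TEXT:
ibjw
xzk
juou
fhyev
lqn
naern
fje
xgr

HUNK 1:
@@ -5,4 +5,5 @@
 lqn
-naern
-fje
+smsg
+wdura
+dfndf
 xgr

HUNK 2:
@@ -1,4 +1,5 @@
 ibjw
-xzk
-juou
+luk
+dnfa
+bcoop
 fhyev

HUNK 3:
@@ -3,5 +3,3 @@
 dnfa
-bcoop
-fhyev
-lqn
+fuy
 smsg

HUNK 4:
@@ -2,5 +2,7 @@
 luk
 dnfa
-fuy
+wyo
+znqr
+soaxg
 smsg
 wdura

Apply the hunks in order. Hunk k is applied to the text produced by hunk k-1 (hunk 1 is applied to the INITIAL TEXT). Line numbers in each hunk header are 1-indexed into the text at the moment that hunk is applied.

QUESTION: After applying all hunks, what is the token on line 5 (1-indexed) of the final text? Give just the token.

Answer: znqr

Derivation:
Hunk 1: at line 5 remove [naern,fje] add [smsg,wdura,dfndf] -> 9 lines: ibjw xzk juou fhyev lqn smsg wdura dfndf xgr
Hunk 2: at line 1 remove [xzk,juou] add [luk,dnfa,bcoop] -> 10 lines: ibjw luk dnfa bcoop fhyev lqn smsg wdura dfndf xgr
Hunk 3: at line 3 remove [bcoop,fhyev,lqn] add [fuy] -> 8 lines: ibjw luk dnfa fuy smsg wdura dfndf xgr
Hunk 4: at line 2 remove [fuy] add [wyo,znqr,soaxg] -> 10 lines: ibjw luk dnfa wyo znqr soaxg smsg wdura dfndf xgr
Final line 5: znqr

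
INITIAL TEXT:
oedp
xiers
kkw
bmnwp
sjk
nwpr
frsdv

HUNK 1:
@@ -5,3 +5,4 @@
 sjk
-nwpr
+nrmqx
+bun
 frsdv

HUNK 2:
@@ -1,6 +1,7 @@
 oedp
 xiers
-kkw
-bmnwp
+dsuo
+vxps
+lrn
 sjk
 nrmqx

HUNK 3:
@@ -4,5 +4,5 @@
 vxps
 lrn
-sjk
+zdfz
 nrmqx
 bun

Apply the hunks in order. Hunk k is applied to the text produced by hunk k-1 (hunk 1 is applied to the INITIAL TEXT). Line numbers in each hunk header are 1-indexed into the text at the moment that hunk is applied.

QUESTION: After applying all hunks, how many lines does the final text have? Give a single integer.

Hunk 1: at line 5 remove [nwpr] add [nrmqx,bun] -> 8 lines: oedp xiers kkw bmnwp sjk nrmqx bun frsdv
Hunk 2: at line 1 remove [kkw,bmnwp] add [dsuo,vxps,lrn] -> 9 lines: oedp xiers dsuo vxps lrn sjk nrmqx bun frsdv
Hunk 3: at line 4 remove [sjk] add [zdfz] -> 9 lines: oedp xiers dsuo vxps lrn zdfz nrmqx bun frsdv
Final line count: 9

Answer: 9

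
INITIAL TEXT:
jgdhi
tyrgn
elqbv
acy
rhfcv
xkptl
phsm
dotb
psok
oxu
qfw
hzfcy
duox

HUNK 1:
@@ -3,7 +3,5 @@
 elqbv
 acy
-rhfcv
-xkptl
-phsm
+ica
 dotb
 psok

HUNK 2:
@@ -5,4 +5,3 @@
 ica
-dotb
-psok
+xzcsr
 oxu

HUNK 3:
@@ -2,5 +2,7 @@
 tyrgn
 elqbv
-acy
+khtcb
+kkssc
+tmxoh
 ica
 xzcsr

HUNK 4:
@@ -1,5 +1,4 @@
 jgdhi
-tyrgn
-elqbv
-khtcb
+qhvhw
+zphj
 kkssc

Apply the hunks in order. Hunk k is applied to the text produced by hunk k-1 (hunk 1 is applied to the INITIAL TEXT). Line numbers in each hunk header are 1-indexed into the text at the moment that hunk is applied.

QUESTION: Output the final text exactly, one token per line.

Hunk 1: at line 3 remove [rhfcv,xkptl,phsm] add [ica] -> 11 lines: jgdhi tyrgn elqbv acy ica dotb psok oxu qfw hzfcy duox
Hunk 2: at line 5 remove [dotb,psok] add [xzcsr] -> 10 lines: jgdhi tyrgn elqbv acy ica xzcsr oxu qfw hzfcy duox
Hunk 3: at line 2 remove [acy] add [khtcb,kkssc,tmxoh] -> 12 lines: jgdhi tyrgn elqbv khtcb kkssc tmxoh ica xzcsr oxu qfw hzfcy duox
Hunk 4: at line 1 remove [tyrgn,elqbv,khtcb] add [qhvhw,zphj] -> 11 lines: jgdhi qhvhw zphj kkssc tmxoh ica xzcsr oxu qfw hzfcy duox

Answer: jgdhi
qhvhw
zphj
kkssc
tmxoh
ica
xzcsr
oxu
qfw
hzfcy
duox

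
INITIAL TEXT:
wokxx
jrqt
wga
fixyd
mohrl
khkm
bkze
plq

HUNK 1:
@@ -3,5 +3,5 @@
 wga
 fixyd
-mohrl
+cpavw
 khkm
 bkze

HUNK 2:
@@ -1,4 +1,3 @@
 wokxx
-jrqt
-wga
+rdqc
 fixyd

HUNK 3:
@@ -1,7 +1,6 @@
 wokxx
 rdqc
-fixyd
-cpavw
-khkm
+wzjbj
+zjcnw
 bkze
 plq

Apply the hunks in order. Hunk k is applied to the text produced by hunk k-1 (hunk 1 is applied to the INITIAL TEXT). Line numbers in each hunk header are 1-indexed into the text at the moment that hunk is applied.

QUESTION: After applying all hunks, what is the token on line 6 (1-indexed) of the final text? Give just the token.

Answer: plq

Derivation:
Hunk 1: at line 3 remove [mohrl] add [cpavw] -> 8 lines: wokxx jrqt wga fixyd cpavw khkm bkze plq
Hunk 2: at line 1 remove [jrqt,wga] add [rdqc] -> 7 lines: wokxx rdqc fixyd cpavw khkm bkze plq
Hunk 3: at line 1 remove [fixyd,cpavw,khkm] add [wzjbj,zjcnw] -> 6 lines: wokxx rdqc wzjbj zjcnw bkze plq
Final line 6: plq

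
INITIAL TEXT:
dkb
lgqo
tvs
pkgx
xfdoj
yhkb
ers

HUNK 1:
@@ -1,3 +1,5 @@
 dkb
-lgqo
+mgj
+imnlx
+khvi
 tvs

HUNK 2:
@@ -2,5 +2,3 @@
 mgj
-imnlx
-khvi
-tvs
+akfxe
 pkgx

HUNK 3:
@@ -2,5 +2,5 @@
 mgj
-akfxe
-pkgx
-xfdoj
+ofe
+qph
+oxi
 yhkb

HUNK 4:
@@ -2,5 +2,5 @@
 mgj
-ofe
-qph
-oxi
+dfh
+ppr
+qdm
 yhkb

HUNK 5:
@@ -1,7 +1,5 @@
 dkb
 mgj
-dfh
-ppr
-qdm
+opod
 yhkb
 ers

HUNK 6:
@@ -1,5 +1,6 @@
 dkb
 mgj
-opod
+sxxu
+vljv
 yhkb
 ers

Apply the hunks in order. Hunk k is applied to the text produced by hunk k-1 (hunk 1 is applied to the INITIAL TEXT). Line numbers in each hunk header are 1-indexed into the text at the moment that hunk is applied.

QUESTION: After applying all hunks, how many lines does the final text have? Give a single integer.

Hunk 1: at line 1 remove [lgqo] add [mgj,imnlx,khvi] -> 9 lines: dkb mgj imnlx khvi tvs pkgx xfdoj yhkb ers
Hunk 2: at line 2 remove [imnlx,khvi,tvs] add [akfxe] -> 7 lines: dkb mgj akfxe pkgx xfdoj yhkb ers
Hunk 3: at line 2 remove [akfxe,pkgx,xfdoj] add [ofe,qph,oxi] -> 7 lines: dkb mgj ofe qph oxi yhkb ers
Hunk 4: at line 2 remove [ofe,qph,oxi] add [dfh,ppr,qdm] -> 7 lines: dkb mgj dfh ppr qdm yhkb ers
Hunk 5: at line 1 remove [dfh,ppr,qdm] add [opod] -> 5 lines: dkb mgj opod yhkb ers
Hunk 6: at line 1 remove [opod] add [sxxu,vljv] -> 6 lines: dkb mgj sxxu vljv yhkb ers
Final line count: 6

Answer: 6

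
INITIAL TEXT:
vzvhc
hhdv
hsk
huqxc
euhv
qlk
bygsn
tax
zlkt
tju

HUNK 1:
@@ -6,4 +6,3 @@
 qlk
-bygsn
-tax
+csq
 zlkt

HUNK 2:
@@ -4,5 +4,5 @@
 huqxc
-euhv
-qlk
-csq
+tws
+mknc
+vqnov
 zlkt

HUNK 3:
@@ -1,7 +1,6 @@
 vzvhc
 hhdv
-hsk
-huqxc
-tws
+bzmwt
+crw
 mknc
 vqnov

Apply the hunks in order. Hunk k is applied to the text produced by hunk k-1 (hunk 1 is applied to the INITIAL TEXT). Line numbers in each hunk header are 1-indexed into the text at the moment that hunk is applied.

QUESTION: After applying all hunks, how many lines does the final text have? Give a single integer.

Answer: 8

Derivation:
Hunk 1: at line 6 remove [bygsn,tax] add [csq] -> 9 lines: vzvhc hhdv hsk huqxc euhv qlk csq zlkt tju
Hunk 2: at line 4 remove [euhv,qlk,csq] add [tws,mknc,vqnov] -> 9 lines: vzvhc hhdv hsk huqxc tws mknc vqnov zlkt tju
Hunk 3: at line 1 remove [hsk,huqxc,tws] add [bzmwt,crw] -> 8 lines: vzvhc hhdv bzmwt crw mknc vqnov zlkt tju
Final line count: 8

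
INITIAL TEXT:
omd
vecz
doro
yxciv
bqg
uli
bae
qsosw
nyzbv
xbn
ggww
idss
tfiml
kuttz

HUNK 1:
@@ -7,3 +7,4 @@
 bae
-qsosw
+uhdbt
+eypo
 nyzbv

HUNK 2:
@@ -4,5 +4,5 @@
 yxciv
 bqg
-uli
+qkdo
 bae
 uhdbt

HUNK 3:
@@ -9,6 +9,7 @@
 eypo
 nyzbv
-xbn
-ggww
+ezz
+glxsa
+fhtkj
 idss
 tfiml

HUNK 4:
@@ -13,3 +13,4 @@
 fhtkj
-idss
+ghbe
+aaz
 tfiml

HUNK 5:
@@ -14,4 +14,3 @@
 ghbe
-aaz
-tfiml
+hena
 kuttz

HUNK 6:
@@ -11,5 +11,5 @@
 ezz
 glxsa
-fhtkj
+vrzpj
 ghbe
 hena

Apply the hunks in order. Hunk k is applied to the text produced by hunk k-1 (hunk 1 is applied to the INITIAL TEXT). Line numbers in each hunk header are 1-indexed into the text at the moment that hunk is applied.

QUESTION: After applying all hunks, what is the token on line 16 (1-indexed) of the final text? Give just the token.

Answer: kuttz

Derivation:
Hunk 1: at line 7 remove [qsosw] add [uhdbt,eypo] -> 15 lines: omd vecz doro yxciv bqg uli bae uhdbt eypo nyzbv xbn ggww idss tfiml kuttz
Hunk 2: at line 4 remove [uli] add [qkdo] -> 15 lines: omd vecz doro yxciv bqg qkdo bae uhdbt eypo nyzbv xbn ggww idss tfiml kuttz
Hunk 3: at line 9 remove [xbn,ggww] add [ezz,glxsa,fhtkj] -> 16 lines: omd vecz doro yxciv bqg qkdo bae uhdbt eypo nyzbv ezz glxsa fhtkj idss tfiml kuttz
Hunk 4: at line 13 remove [idss] add [ghbe,aaz] -> 17 lines: omd vecz doro yxciv bqg qkdo bae uhdbt eypo nyzbv ezz glxsa fhtkj ghbe aaz tfiml kuttz
Hunk 5: at line 14 remove [aaz,tfiml] add [hena] -> 16 lines: omd vecz doro yxciv bqg qkdo bae uhdbt eypo nyzbv ezz glxsa fhtkj ghbe hena kuttz
Hunk 6: at line 11 remove [fhtkj] add [vrzpj] -> 16 lines: omd vecz doro yxciv bqg qkdo bae uhdbt eypo nyzbv ezz glxsa vrzpj ghbe hena kuttz
Final line 16: kuttz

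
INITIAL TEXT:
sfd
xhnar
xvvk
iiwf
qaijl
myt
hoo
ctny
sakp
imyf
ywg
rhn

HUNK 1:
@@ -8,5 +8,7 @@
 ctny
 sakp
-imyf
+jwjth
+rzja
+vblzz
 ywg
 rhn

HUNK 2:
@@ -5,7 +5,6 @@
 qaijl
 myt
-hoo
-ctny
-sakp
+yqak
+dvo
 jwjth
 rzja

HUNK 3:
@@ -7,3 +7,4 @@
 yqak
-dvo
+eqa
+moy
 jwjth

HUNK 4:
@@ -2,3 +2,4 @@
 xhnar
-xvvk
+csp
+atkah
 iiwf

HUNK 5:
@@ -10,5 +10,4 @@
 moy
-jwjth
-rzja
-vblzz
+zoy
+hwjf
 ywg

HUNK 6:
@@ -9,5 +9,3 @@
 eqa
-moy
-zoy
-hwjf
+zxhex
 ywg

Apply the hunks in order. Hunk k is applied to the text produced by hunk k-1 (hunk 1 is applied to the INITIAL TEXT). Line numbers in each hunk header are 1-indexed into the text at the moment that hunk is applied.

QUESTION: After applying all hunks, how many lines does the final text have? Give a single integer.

Answer: 12

Derivation:
Hunk 1: at line 8 remove [imyf] add [jwjth,rzja,vblzz] -> 14 lines: sfd xhnar xvvk iiwf qaijl myt hoo ctny sakp jwjth rzja vblzz ywg rhn
Hunk 2: at line 5 remove [hoo,ctny,sakp] add [yqak,dvo] -> 13 lines: sfd xhnar xvvk iiwf qaijl myt yqak dvo jwjth rzja vblzz ywg rhn
Hunk 3: at line 7 remove [dvo] add [eqa,moy] -> 14 lines: sfd xhnar xvvk iiwf qaijl myt yqak eqa moy jwjth rzja vblzz ywg rhn
Hunk 4: at line 2 remove [xvvk] add [csp,atkah] -> 15 lines: sfd xhnar csp atkah iiwf qaijl myt yqak eqa moy jwjth rzja vblzz ywg rhn
Hunk 5: at line 10 remove [jwjth,rzja,vblzz] add [zoy,hwjf] -> 14 lines: sfd xhnar csp atkah iiwf qaijl myt yqak eqa moy zoy hwjf ywg rhn
Hunk 6: at line 9 remove [moy,zoy,hwjf] add [zxhex] -> 12 lines: sfd xhnar csp atkah iiwf qaijl myt yqak eqa zxhex ywg rhn
Final line count: 12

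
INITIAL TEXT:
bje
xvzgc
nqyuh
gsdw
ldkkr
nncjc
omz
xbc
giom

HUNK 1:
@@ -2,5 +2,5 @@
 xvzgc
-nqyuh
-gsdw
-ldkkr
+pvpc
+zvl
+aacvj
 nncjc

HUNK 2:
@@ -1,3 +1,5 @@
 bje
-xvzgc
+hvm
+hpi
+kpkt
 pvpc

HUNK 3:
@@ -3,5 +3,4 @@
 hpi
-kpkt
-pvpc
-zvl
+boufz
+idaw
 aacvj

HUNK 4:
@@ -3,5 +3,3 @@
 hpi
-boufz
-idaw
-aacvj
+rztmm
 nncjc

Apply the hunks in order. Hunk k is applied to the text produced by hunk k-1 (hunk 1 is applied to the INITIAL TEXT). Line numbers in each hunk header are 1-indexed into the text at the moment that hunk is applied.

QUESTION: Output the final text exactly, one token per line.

Answer: bje
hvm
hpi
rztmm
nncjc
omz
xbc
giom

Derivation:
Hunk 1: at line 2 remove [nqyuh,gsdw,ldkkr] add [pvpc,zvl,aacvj] -> 9 lines: bje xvzgc pvpc zvl aacvj nncjc omz xbc giom
Hunk 2: at line 1 remove [xvzgc] add [hvm,hpi,kpkt] -> 11 lines: bje hvm hpi kpkt pvpc zvl aacvj nncjc omz xbc giom
Hunk 3: at line 3 remove [kpkt,pvpc,zvl] add [boufz,idaw] -> 10 lines: bje hvm hpi boufz idaw aacvj nncjc omz xbc giom
Hunk 4: at line 3 remove [boufz,idaw,aacvj] add [rztmm] -> 8 lines: bje hvm hpi rztmm nncjc omz xbc giom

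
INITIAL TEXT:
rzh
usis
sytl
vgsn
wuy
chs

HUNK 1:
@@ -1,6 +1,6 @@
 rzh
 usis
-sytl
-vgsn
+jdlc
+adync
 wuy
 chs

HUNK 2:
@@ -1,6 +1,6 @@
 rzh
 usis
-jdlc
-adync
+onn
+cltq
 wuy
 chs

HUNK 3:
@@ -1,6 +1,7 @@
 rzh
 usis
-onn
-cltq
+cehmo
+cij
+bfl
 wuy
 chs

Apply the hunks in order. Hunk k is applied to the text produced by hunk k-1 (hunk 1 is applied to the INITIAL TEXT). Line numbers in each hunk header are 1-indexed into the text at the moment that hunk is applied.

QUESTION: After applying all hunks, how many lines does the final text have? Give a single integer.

Hunk 1: at line 1 remove [sytl,vgsn] add [jdlc,adync] -> 6 lines: rzh usis jdlc adync wuy chs
Hunk 2: at line 1 remove [jdlc,adync] add [onn,cltq] -> 6 lines: rzh usis onn cltq wuy chs
Hunk 3: at line 1 remove [onn,cltq] add [cehmo,cij,bfl] -> 7 lines: rzh usis cehmo cij bfl wuy chs
Final line count: 7

Answer: 7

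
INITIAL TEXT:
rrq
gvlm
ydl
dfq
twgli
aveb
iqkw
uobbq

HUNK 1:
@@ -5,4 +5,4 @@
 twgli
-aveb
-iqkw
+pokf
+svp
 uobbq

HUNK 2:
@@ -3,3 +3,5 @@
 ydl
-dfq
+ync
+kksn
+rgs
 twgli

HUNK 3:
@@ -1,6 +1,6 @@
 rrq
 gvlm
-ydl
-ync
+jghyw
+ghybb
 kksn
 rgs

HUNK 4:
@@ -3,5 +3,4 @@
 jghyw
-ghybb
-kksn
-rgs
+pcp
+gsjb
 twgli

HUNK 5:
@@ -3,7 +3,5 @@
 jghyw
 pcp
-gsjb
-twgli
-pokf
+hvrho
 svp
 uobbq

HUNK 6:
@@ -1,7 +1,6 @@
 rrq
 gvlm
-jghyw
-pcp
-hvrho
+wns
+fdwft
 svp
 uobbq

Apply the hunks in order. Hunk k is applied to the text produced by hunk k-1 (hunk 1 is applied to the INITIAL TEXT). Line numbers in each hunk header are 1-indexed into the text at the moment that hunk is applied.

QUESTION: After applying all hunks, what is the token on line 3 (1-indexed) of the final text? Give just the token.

Hunk 1: at line 5 remove [aveb,iqkw] add [pokf,svp] -> 8 lines: rrq gvlm ydl dfq twgli pokf svp uobbq
Hunk 2: at line 3 remove [dfq] add [ync,kksn,rgs] -> 10 lines: rrq gvlm ydl ync kksn rgs twgli pokf svp uobbq
Hunk 3: at line 1 remove [ydl,ync] add [jghyw,ghybb] -> 10 lines: rrq gvlm jghyw ghybb kksn rgs twgli pokf svp uobbq
Hunk 4: at line 3 remove [ghybb,kksn,rgs] add [pcp,gsjb] -> 9 lines: rrq gvlm jghyw pcp gsjb twgli pokf svp uobbq
Hunk 5: at line 3 remove [gsjb,twgli,pokf] add [hvrho] -> 7 lines: rrq gvlm jghyw pcp hvrho svp uobbq
Hunk 6: at line 1 remove [jghyw,pcp,hvrho] add [wns,fdwft] -> 6 lines: rrq gvlm wns fdwft svp uobbq
Final line 3: wns

Answer: wns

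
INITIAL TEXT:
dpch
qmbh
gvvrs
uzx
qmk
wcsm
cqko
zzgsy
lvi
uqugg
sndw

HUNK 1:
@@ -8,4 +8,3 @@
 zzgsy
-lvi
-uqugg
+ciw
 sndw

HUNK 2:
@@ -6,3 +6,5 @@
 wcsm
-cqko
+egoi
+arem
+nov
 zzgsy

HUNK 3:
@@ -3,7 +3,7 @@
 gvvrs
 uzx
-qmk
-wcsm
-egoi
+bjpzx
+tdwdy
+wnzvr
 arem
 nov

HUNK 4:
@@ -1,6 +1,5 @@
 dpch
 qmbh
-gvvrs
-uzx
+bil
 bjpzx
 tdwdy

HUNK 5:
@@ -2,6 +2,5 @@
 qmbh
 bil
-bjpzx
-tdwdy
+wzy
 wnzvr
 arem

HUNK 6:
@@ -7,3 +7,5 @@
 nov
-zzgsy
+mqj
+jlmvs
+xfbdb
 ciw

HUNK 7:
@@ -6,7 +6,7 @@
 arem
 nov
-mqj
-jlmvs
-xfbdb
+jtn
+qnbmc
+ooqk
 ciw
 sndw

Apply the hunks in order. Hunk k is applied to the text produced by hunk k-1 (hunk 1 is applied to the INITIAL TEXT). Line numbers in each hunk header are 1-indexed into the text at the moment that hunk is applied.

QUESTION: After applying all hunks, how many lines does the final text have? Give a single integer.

Hunk 1: at line 8 remove [lvi,uqugg] add [ciw] -> 10 lines: dpch qmbh gvvrs uzx qmk wcsm cqko zzgsy ciw sndw
Hunk 2: at line 6 remove [cqko] add [egoi,arem,nov] -> 12 lines: dpch qmbh gvvrs uzx qmk wcsm egoi arem nov zzgsy ciw sndw
Hunk 3: at line 3 remove [qmk,wcsm,egoi] add [bjpzx,tdwdy,wnzvr] -> 12 lines: dpch qmbh gvvrs uzx bjpzx tdwdy wnzvr arem nov zzgsy ciw sndw
Hunk 4: at line 1 remove [gvvrs,uzx] add [bil] -> 11 lines: dpch qmbh bil bjpzx tdwdy wnzvr arem nov zzgsy ciw sndw
Hunk 5: at line 2 remove [bjpzx,tdwdy] add [wzy] -> 10 lines: dpch qmbh bil wzy wnzvr arem nov zzgsy ciw sndw
Hunk 6: at line 7 remove [zzgsy] add [mqj,jlmvs,xfbdb] -> 12 lines: dpch qmbh bil wzy wnzvr arem nov mqj jlmvs xfbdb ciw sndw
Hunk 7: at line 6 remove [mqj,jlmvs,xfbdb] add [jtn,qnbmc,ooqk] -> 12 lines: dpch qmbh bil wzy wnzvr arem nov jtn qnbmc ooqk ciw sndw
Final line count: 12

Answer: 12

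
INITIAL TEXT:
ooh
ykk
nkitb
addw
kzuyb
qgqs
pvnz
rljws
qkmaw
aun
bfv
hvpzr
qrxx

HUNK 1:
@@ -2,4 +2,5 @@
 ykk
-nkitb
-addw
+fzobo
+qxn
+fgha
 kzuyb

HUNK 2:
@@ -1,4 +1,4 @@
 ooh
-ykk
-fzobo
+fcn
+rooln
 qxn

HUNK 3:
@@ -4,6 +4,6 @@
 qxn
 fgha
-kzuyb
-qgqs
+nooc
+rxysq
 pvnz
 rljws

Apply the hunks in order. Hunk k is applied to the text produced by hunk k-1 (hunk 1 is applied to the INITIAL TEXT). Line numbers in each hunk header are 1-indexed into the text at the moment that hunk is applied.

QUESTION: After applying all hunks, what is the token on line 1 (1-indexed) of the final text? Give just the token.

Answer: ooh

Derivation:
Hunk 1: at line 2 remove [nkitb,addw] add [fzobo,qxn,fgha] -> 14 lines: ooh ykk fzobo qxn fgha kzuyb qgqs pvnz rljws qkmaw aun bfv hvpzr qrxx
Hunk 2: at line 1 remove [ykk,fzobo] add [fcn,rooln] -> 14 lines: ooh fcn rooln qxn fgha kzuyb qgqs pvnz rljws qkmaw aun bfv hvpzr qrxx
Hunk 3: at line 4 remove [kzuyb,qgqs] add [nooc,rxysq] -> 14 lines: ooh fcn rooln qxn fgha nooc rxysq pvnz rljws qkmaw aun bfv hvpzr qrxx
Final line 1: ooh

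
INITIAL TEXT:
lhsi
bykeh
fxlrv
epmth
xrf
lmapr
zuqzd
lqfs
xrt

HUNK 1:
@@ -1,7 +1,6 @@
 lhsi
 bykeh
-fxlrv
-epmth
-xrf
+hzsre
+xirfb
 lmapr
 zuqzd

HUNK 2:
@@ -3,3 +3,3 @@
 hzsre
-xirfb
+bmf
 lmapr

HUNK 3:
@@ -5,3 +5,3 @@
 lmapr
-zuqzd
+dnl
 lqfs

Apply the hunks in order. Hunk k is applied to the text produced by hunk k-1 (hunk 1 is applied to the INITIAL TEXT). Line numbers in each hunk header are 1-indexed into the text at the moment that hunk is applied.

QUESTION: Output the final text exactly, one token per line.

Answer: lhsi
bykeh
hzsre
bmf
lmapr
dnl
lqfs
xrt

Derivation:
Hunk 1: at line 1 remove [fxlrv,epmth,xrf] add [hzsre,xirfb] -> 8 lines: lhsi bykeh hzsre xirfb lmapr zuqzd lqfs xrt
Hunk 2: at line 3 remove [xirfb] add [bmf] -> 8 lines: lhsi bykeh hzsre bmf lmapr zuqzd lqfs xrt
Hunk 3: at line 5 remove [zuqzd] add [dnl] -> 8 lines: lhsi bykeh hzsre bmf lmapr dnl lqfs xrt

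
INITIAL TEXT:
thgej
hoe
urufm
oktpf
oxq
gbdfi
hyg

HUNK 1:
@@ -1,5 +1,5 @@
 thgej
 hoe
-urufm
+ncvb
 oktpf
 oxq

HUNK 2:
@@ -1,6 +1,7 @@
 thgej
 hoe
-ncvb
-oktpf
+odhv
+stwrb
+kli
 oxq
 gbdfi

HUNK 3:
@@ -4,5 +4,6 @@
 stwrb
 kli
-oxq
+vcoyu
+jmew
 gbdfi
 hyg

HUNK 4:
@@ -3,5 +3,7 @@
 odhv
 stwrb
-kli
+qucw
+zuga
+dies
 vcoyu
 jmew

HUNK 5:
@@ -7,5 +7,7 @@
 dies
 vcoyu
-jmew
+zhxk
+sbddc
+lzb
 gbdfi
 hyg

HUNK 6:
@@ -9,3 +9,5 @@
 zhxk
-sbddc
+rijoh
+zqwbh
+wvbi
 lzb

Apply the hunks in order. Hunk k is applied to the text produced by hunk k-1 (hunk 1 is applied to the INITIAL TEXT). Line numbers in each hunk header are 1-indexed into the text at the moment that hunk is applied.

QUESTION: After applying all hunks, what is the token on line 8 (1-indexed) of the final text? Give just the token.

Answer: vcoyu

Derivation:
Hunk 1: at line 1 remove [urufm] add [ncvb] -> 7 lines: thgej hoe ncvb oktpf oxq gbdfi hyg
Hunk 2: at line 1 remove [ncvb,oktpf] add [odhv,stwrb,kli] -> 8 lines: thgej hoe odhv stwrb kli oxq gbdfi hyg
Hunk 3: at line 4 remove [oxq] add [vcoyu,jmew] -> 9 lines: thgej hoe odhv stwrb kli vcoyu jmew gbdfi hyg
Hunk 4: at line 3 remove [kli] add [qucw,zuga,dies] -> 11 lines: thgej hoe odhv stwrb qucw zuga dies vcoyu jmew gbdfi hyg
Hunk 5: at line 7 remove [jmew] add [zhxk,sbddc,lzb] -> 13 lines: thgej hoe odhv stwrb qucw zuga dies vcoyu zhxk sbddc lzb gbdfi hyg
Hunk 6: at line 9 remove [sbddc] add [rijoh,zqwbh,wvbi] -> 15 lines: thgej hoe odhv stwrb qucw zuga dies vcoyu zhxk rijoh zqwbh wvbi lzb gbdfi hyg
Final line 8: vcoyu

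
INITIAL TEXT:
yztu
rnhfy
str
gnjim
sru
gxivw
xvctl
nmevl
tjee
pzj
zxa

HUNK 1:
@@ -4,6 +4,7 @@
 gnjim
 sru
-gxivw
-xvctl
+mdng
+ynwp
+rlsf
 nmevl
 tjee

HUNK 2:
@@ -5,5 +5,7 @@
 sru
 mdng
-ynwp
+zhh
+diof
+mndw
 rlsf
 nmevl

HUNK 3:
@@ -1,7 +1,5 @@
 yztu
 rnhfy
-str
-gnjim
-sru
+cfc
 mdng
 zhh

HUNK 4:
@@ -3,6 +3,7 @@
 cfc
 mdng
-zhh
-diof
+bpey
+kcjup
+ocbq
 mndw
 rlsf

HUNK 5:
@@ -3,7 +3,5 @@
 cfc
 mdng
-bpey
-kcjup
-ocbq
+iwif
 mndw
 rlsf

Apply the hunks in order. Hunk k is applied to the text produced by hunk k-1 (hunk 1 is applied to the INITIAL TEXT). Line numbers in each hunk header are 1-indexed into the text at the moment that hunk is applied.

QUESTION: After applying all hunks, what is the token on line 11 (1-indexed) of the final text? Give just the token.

Answer: zxa

Derivation:
Hunk 1: at line 4 remove [gxivw,xvctl] add [mdng,ynwp,rlsf] -> 12 lines: yztu rnhfy str gnjim sru mdng ynwp rlsf nmevl tjee pzj zxa
Hunk 2: at line 5 remove [ynwp] add [zhh,diof,mndw] -> 14 lines: yztu rnhfy str gnjim sru mdng zhh diof mndw rlsf nmevl tjee pzj zxa
Hunk 3: at line 1 remove [str,gnjim,sru] add [cfc] -> 12 lines: yztu rnhfy cfc mdng zhh diof mndw rlsf nmevl tjee pzj zxa
Hunk 4: at line 3 remove [zhh,diof] add [bpey,kcjup,ocbq] -> 13 lines: yztu rnhfy cfc mdng bpey kcjup ocbq mndw rlsf nmevl tjee pzj zxa
Hunk 5: at line 3 remove [bpey,kcjup,ocbq] add [iwif] -> 11 lines: yztu rnhfy cfc mdng iwif mndw rlsf nmevl tjee pzj zxa
Final line 11: zxa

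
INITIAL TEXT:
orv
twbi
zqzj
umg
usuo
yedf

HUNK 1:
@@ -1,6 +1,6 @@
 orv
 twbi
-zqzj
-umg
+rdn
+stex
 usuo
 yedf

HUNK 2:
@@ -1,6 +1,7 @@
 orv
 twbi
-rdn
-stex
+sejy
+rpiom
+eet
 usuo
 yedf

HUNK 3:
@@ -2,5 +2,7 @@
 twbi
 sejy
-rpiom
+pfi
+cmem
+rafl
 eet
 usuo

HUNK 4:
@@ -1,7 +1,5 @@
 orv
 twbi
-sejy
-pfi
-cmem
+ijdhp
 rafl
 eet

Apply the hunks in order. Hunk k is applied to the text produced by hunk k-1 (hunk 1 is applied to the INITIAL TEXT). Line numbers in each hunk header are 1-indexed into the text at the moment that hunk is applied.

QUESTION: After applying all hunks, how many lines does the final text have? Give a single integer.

Answer: 7

Derivation:
Hunk 1: at line 1 remove [zqzj,umg] add [rdn,stex] -> 6 lines: orv twbi rdn stex usuo yedf
Hunk 2: at line 1 remove [rdn,stex] add [sejy,rpiom,eet] -> 7 lines: orv twbi sejy rpiom eet usuo yedf
Hunk 3: at line 2 remove [rpiom] add [pfi,cmem,rafl] -> 9 lines: orv twbi sejy pfi cmem rafl eet usuo yedf
Hunk 4: at line 1 remove [sejy,pfi,cmem] add [ijdhp] -> 7 lines: orv twbi ijdhp rafl eet usuo yedf
Final line count: 7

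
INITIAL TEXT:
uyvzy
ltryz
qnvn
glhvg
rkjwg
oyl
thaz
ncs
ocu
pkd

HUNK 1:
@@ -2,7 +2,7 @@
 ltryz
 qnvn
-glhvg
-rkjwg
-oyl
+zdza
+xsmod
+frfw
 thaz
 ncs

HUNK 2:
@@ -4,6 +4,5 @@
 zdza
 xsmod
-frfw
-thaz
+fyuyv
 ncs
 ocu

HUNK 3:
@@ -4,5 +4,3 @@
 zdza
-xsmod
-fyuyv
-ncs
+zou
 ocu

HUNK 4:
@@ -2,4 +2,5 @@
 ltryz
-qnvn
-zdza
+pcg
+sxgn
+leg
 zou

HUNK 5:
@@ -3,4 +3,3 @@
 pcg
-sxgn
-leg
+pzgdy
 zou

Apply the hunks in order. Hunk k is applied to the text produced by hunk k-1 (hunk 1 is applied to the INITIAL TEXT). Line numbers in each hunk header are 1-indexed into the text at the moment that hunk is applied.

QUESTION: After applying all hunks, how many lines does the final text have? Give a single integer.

Answer: 7

Derivation:
Hunk 1: at line 2 remove [glhvg,rkjwg,oyl] add [zdza,xsmod,frfw] -> 10 lines: uyvzy ltryz qnvn zdza xsmod frfw thaz ncs ocu pkd
Hunk 2: at line 4 remove [frfw,thaz] add [fyuyv] -> 9 lines: uyvzy ltryz qnvn zdza xsmod fyuyv ncs ocu pkd
Hunk 3: at line 4 remove [xsmod,fyuyv,ncs] add [zou] -> 7 lines: uyvzy ltryz qnvn zdza zou ocu pkd
Hunk 4: at line 2 remove [qnvn,zdza] add [pcg,sxgn,leg] -> 8 lines: uyvzy ltryz pcg sxgn leg zou ocu pkd
Hunk 5: at line 3 remove [sxgn,leg] add [pzgdy] -> 7 lines: uyvzy ltryz pcg pzgdy zou ocu pkd
Final line count: 7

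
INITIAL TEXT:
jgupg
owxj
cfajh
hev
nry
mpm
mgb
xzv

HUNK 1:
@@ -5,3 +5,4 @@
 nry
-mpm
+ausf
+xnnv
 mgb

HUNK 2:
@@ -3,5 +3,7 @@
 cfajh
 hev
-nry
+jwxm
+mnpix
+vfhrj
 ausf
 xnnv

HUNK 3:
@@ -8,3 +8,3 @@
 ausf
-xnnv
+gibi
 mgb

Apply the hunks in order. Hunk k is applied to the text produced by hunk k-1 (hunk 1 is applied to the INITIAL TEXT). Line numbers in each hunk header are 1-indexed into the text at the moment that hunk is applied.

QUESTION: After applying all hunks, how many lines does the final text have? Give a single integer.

Hunk 1: at line 5 remove [mpm] add [ausf,xnnv] -> 9 lines: jgupg owxj cfajh hev nry ausf xnnv mgb xzv
Hunk 2: at line 3 remove [nry] add [jwxm,mnpix,vfhrj] -> 11 lines: jgupg owxj cfajh hev jwxm mnpix vfhrj ausf xnnv mgb xzv
Hunk 3: at line 8 remove [xnnv] add [gibi] -> 11 lines: jgupg owxj cfajh hev jwxm mnpix vfhrj ausf gibi mgb xzv
Final line count: 11

Answer: 11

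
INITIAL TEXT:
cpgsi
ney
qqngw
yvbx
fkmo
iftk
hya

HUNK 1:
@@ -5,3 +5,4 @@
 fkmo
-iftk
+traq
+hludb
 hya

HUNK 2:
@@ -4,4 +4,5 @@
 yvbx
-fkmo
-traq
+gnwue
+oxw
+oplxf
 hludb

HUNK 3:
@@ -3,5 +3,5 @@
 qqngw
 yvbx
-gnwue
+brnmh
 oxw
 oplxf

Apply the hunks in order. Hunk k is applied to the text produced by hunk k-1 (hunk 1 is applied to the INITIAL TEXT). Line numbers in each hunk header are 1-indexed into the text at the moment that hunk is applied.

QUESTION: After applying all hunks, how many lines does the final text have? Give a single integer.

Hunk 1: at line 5 remove [iftk] add [traq,hludb] -> 8 lines: cpgsi ney qqngw yvbx fkmo traq hludb hya
Hunk 2: at line 4 remove [fkmo,traq] add [gnwue,oxw,oplxf] -> 9 lines: cpgsi ney qqngw yvbx gnwue oxw oplxf hludb hya
Hunk 3: at line 3 remove [gnwue] add [brnmh] -> 9 lines: cpgsi ney qqngw yvbx brnmh oxw oplxf hludb hya
Final line count: 9

Answer: 9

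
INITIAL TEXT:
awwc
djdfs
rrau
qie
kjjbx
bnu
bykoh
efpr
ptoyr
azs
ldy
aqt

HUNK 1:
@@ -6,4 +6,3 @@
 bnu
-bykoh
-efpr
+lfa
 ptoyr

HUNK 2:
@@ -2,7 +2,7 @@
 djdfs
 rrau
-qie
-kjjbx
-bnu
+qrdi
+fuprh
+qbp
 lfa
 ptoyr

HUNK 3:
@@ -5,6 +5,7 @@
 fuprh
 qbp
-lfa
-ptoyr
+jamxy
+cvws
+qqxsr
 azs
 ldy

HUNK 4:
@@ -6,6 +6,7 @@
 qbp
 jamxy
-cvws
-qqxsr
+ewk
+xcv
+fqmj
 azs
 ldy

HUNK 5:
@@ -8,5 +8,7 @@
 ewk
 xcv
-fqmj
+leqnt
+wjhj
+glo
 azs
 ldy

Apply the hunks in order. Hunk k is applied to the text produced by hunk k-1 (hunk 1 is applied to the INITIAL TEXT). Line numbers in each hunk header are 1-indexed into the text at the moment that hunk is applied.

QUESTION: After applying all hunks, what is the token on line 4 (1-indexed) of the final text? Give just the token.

Answer: qrdi

Derivation:
Hunk 1: at line 6 remove [bykoh,efpr] add [lfa] -> 11 lines: awwc djdfs rrau qie kjjbx bnu lfa ptoyr azs ldy aqt
Hunk 2: at line 2 remove [qie,kjjbx,bnu] add [qrdi,fuprh,qbp] -> 11 lines: awwc djdfs rrau qrdi fuprh qbp lfa ptoyr azs ldy aqt
Hunk 3: at line 5 remove [lfa,ptoyr] add [jamxy,cvws,qqxsr] -> 12 lines: awwc djdfs rrau qrdi fuprh qbp jamxy cvws qqxsr azs ldy aqt
Hunk 4: at line 6 remove [cvws,qqxsr] add [ewk,xcv,fqmj] -> 13 lines: awwc djdfs rrau qrdi fuprh qbp jamxy ewk xcv fqmj azs ldy aqt
Hunk 5: at line 8 remove [fqmj] add [leqnt,wjhj,glo] -> 15 lines: awwc djdfs rrau qrdi fuprh qbp jamxy ewk xcv leqnt wjhj glo azs ldy aqt
Final line 4: qrdi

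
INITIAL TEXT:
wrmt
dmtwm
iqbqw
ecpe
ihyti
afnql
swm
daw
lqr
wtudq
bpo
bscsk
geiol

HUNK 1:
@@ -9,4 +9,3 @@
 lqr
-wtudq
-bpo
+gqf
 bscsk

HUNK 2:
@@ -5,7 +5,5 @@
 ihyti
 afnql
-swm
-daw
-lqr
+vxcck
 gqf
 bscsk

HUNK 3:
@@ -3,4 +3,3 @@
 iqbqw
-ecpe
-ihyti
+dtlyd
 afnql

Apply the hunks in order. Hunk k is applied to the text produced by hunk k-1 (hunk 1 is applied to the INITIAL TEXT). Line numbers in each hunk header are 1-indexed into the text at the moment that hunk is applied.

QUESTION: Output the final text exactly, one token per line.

Answer: wrmt
dmtwm
iqbqw
dtlyd
afnql
vxcck
gqf
bscsk
geiol

Derivation:
Hunk 1: at line 9 remove [wtudq,bpo] add [gqf] -> 12 lines: wrmt dmtwm iqbqw ecpe ihyti afnql swm daw lqr gqf bscsk geiol
Hunk 2: at line 5 remove [swm,daw,lqr] add [vxcck] -> 10 lines: wrmt dmtwm iqbqw ecpe ihyti afnql vxcck gqf bscsk geiol
Hunk 3: at line 3 remove [ecpe,ihyti] add [dtlyd] -> 9 lines: wrmt dmtwm iqbqw dtlyd afnql vxcck gqf bscsk geiol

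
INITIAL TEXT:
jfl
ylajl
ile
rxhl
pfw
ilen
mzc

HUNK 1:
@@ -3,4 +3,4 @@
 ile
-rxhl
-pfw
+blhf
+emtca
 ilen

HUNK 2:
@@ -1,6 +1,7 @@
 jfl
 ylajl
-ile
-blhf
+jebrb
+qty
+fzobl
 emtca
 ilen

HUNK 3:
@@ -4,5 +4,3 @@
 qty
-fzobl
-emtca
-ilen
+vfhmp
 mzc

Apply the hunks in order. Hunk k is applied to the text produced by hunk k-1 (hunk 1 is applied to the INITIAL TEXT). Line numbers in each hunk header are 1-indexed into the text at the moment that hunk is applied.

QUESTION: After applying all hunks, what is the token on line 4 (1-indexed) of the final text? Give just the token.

Hunk 1: at line 3 remove [rxhl,pfw] add [blhf,emtca] -> 7 lines: jfl ylajl ile blhf emtca ilen mzc
Hunk 2: at line 1 remove [ile,blhf] add [jebrb,qty,fzobl] -> 8 lines: jfl ylajl jebrb qty fzobl emtca ilen mzc
Hunk 3: at line 4 remove [fzobl,emtca,ilen] add [vfhmp] -> 6 lines: jfl ylajl jebrb qty vfhmp mzc
Final line 4: qty

Answer: qty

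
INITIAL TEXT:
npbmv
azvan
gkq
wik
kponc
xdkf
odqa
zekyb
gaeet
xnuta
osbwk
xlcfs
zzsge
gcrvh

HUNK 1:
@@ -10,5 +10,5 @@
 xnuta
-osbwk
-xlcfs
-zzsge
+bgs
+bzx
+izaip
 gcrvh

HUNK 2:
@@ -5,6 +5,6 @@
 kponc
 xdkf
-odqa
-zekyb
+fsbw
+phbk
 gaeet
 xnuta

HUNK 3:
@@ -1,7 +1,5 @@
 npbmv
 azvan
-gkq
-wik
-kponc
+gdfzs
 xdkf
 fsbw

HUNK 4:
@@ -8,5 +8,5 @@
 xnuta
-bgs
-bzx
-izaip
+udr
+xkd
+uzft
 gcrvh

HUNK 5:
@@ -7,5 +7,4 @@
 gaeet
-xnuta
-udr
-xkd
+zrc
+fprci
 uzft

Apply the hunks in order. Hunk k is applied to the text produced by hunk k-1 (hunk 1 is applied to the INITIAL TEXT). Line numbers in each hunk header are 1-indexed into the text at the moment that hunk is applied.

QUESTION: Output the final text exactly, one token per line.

Answer: npbmv
azvan
gdfzs
xdkf
fsbw
phbk
gaeet
zrc
fprci
uzft
gcrvh

Derivation:
Hunk 1: at line 10 remove [osbwk,xlcfs,zzsge] add [bgs,bzx,izaip] -> 14 lines: npbmv azvan gkq wik kponc xdkf odqa zekyb gaeet xnuta bgs bzx izaip gcrvh
Hunk 2: at line 5 remove [odqa,zekyb] add [fsbw,phbk] -> 14 lines: npbmv azvan gkq wik kponc xdkf fsbw phbk gaeet xnuta bgs bzx izaip gcrvh
Hunk 3: at line 1 remove [gkq,wik,kponc] add [gdfzs] -> 12 lines: npbmv azvan gdfzs xdkf fsbw phbk gaeet xnuta bgs bzx izaip gcrvh
Hunk 4: at line 8 remove [bgs,bzx,izaip] add [udr,xkd,uzft] -> 12 lines: npbmv azvan gdfzs xdkf fsbw phbk gaeet xnuta udr xkd uzft gcrvh
Hunk 5: at line 7 remove [xnuta,udr,xkd] add [zrc,fprci] -> 11 lines: npbmv azvan gdfzs xdkf fsbw phbk gaeet zrc fprci uzft gcrvh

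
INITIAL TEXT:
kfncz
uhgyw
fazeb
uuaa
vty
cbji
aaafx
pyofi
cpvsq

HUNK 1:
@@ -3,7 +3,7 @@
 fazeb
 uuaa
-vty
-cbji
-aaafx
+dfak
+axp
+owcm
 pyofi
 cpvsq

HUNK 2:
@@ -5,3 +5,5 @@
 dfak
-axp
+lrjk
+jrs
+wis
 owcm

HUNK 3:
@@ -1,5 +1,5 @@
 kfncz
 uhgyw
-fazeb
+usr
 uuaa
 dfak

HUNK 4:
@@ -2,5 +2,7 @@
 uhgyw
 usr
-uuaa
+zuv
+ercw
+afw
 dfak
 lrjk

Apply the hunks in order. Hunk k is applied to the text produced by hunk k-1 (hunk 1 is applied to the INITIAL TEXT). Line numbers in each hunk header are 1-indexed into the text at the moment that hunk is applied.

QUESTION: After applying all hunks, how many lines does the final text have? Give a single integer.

Hunk 1: at line 3 remove [vty,cbji,aaafx] add [dfak,axp,owcm] -> 9 lines: kfncz uhgyw fazeb uuaa dfak axp owcm pyofi cpvsq
Hunk 2: at line 5 remove [axp] add [lrjk,jrs,wis] -> 11 lines: kfncz uhgyw fazeb uuaa dfak lrjk jrs wis owcm pyofi cpvsq
Hunk 3: at line 1 remove [fazeb] add [usr] -> 11 lines: kfncz uhgyw usr uuaa dfak lrjk jrs wis owcm pyofi cpvsq
Hunk 4: at line 2 remove [uuaa] add [zuv,ercw,afw] -> 13 lines: kfncz uhgyw usr zuv ercw afw dfak lrjk jrs wis owcm pyofi cpvsq
Final line count: 13

Answer: 13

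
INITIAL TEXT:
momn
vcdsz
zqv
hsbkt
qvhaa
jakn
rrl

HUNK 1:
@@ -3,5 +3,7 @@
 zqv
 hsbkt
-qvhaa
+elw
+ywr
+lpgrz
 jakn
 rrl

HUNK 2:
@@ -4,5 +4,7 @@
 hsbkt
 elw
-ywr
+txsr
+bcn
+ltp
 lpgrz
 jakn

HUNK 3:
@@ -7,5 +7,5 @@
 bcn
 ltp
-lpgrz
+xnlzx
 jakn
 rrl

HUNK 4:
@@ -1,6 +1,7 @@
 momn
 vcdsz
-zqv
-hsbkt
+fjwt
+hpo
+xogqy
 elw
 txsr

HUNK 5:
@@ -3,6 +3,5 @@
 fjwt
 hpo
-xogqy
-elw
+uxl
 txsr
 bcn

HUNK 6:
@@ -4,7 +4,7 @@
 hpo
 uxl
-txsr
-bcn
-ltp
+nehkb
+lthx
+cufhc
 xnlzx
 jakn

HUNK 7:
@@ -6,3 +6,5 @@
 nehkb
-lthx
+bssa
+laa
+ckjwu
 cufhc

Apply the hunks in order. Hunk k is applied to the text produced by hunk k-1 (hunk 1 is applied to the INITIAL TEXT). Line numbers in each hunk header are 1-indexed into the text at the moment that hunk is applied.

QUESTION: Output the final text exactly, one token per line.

Answer: momn
vcdsz
fjwt
hpo
uxl
nehkb
bssa
laa
ckjwu
cufhc
xnlzx
jakn
rrl

Derivation:
Hunk 1: at line 3 remove [qvhaa] add [elw,ywr,lpgrz] -> 9 lines: momn vcdsz zqv hsbkt elw ywr lpgrz jakn rrl
Hunk 2: at line 4 remove [ywr] add [txsr,bcn,ltp] -> 11 lines: momn vcdsz zqv hsbkt elw txsr bcn ltp lpgrz jakn rrl
Hunk 3: at line 7 remove [lpgrz] add [xnlzx] -> 11 lines: momn vcdsz zqv hsbkt elw txsr bcn ltp xnlzx jakn rrl
Hunk 4: at line 1 remove [zqv,hsbkt] add [fjwt,hpo,xogqy] -> 12 lines: momn vcdsz fjwt hpo xogqy elw txsr bcn ltp xnlzx jakn rrl
Hunk 5: at line 3 remove [xogqy,elw] add [uxl] -> 11 lines: momn vcdsz fjwt hpo uxl txsr bcn ltp xnlzx jakn rrl
Hunk 6: at line 4 remove [txsr,bcn,ltp] add [nehkb,lthx,cufhc] -> 11 lines: momn vcdsz fjwt hpo uxl nehkb lthx cufhc xnlzx jakn rrl
Hunk 7: at line 6 remove [lthx] add [bssa,laa,ckjwu] -> 13 lines: momn vcdsz fjwt hpo uxl nehkb bssa laa ckjwu cufhc xnlzx jakn rrl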